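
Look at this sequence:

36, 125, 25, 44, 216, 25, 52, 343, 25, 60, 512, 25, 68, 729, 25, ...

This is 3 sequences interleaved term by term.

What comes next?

Split by position mod 3: positions 1, 4, 7, … form one track, and each other residue class forms its own.
Subsequence A: 36, 44, 52, 60, 68 (arithmetic, step +8).
Subsequence B: 125, 216, 343, 512, 729 (consecutive cubes n³ from n = 5).
Subsequence C: 25, 25, 25, 25, 25 (the constant sequence 25).
The 16th slot belongs to subsequence A; its 6th term is 76.

76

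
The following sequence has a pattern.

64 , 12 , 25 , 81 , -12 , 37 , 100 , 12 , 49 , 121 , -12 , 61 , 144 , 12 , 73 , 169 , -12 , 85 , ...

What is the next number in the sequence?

196

Split by position mod 3: positions 1, 4, 7, … form one track, and each other residue class forms its own.
Subsequence A: 64, 81, 100, 121, 144, 169 — the squares 8², 9², 10², ….
Subsequence B: 12, -12, 12, -12, 12, -12 — oscillating between 12 and -12.
Subsequence C: 25, 37, 49, 61, 73, 85 — adding 12 each time.
The 19th slot belongs to subsequence A; its 7th term is 196.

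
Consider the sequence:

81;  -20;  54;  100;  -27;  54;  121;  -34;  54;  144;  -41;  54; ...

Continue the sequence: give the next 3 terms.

Read the sequence 3 terms at a time; column i is its own pattern.
Stream A = 81, 100, 121, 144: consecutive squares n² from n = 9.
Stream B = -20, -27, -34, -41: arithmetic, step −7.
Stream C = 54, 54, 54, 54: constant 54.
Position 13 → stream A, term 5 = 169.
Position 14 → stream B, term 5 = -48.
Term 15 comes from stream C (its 5th entry): 54.

169, -48, 54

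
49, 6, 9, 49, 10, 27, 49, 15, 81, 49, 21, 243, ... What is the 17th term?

Read the sequence 3 terms at a time; column i is its own pattern.
Track A = 49, 49, 49, 49: always 49.
Track B = 6, 10, 15, 21: triangular numbers n(n+1)/2 for n = 3, 4, ….
Track C = 9, 27, 81, 243: successive powers of 3.
Position 17 → track B, term 6 = 36.

36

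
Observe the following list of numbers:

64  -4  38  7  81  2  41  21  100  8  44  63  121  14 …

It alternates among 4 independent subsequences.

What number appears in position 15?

Split by position mod 4: positions 1, 5, 9, … form one track, and each other residue class forms its own.
Stream A is 64, 81, 100, 121, which is consecutive squares n² from n = 8.
Stream B is -4, 2, 8, 14, which is linear: a_n = -10 + 6·n.
Stream C is 38, 41, 44, which is arithmetic with common difference +3.
Stream D is 7, 21, 63, which is a geometric progression (common ratio 3).
Position 15 → stream C, term 4 = 47.

47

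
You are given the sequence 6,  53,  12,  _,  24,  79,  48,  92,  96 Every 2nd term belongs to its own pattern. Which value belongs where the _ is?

66

Odd-indexed and even-indexed terms follow separate rules.
Subsequence A: 6, 12, 24, 48, 96. Geometric, ×2 each step.
Subsequence B: 53, ?, 79, 92. Adding 13 each time.
Subsequence B's pattern makes the blank 66.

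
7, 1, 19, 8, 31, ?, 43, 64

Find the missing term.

27

Split by position mod 2 into 2 tracks.
Subsequence A: 7, 19, 31, 43. Linear: a_n = -5 + 12·n.
Subsequence B: 1, 8, ?, 64. Perfect cubes starting at 1³.
So the missing entry in subsequence B is 27.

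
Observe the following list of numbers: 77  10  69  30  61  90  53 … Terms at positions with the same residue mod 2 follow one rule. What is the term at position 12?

2430

Positions 1, 3, 5, … form one subsequence and positions 2, 4, 6, … form another.
Subsequence A: 77, 69, 61, 53. Arithmetic with common difference −8.
Subsequence B: 10, 30, 90. Multiplying by 3 each time.
Position 12 falls in subsequence B as its term 6, giving 2430.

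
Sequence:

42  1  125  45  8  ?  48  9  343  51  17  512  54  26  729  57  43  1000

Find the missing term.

The terms cycle through 3 interleaved subsequences.
Track A = 42, 45, 48, 51, 54, 57: arithmetic with common difference +3.
Track B = 1, 8, 9, 17, 26, 43: Fibonacci-style (each term is the sum of the two before it).
Track C = 125, ?, 343, 512, 729, 1000: consecutive cubes n³ from n = 5.
So the missing entry in track C is 216.

216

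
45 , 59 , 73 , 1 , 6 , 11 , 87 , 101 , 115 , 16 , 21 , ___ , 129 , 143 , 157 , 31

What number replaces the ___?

26

Reading positions in blocks of 6 reveals the pattern AAABBB — 2 tracks woven together.
Track A: 45, 59, 73, 87, 101, 115, 129, 143, 157. Adding 14 each time.
Track B: 1, 6, 11, 16, 21, ?, 31. Adding 5 each time.
The gap is track B's term 6; the rule gives 26.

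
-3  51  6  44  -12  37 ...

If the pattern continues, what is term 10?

23

Split by position mod 2 into 2 tracks.
Track A = -3, 6, -12: geometric, ×-2 each step.
Track B = 51, 44, 37: arithmetic with common difference −7.
The 10th slot belongs to track B; its 5th term is 23.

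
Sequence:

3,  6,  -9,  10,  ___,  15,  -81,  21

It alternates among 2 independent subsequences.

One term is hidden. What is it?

27

The terms cycle through 2 interleaved subsequences.
Stream A: 3, -9, ?, -81. A geometric progression (common ratio -3).
Stream B: 6, 10, 15, 21. Triangular numbers starting at T_3.
Stream A's pattern makes the blank 27.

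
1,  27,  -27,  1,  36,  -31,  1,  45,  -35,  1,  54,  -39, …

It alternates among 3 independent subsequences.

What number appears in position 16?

1

Taking every 3rd term gives 3 separate tracks.
Track A: 1, 1, 1, 1 — constant 1.
Track B: 27, 36, 45, 54 — arithmetic, step +9.
Track C: -27, -31, -35, -39 — linear: a_n = -23 − 4·n.
The 16th slot belongs to track A; its 6th term is 1.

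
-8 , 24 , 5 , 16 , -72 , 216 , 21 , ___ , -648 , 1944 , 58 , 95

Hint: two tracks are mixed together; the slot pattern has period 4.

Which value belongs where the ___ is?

37

The slot pattern repeats as AABB (period 4), so there are 2 interleaved tracks.
Track A: -8, 24, -72, 216, -648, 1944 — geometric with ratio -3.
Track B: 5, 16, 21, ?, 58, 95 — a Fibonacci-like recurrence a_n = a_{n-1} + a_{n-2}.
So the missing entry in track B is 37.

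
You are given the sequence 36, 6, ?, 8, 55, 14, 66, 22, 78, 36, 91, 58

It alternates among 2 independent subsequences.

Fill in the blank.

Odd-indexed and even-indexed terms follow separate rules.
Track A: 36, ?, 55, 66, 78, 91 (the triangular numbers T_8, T_9, …).
Track B: 6, 8, 14, 22, 36, 58 (Fibonacci-style (each term is the sum of the two before it)).
So the missing entry in track A is 45.

45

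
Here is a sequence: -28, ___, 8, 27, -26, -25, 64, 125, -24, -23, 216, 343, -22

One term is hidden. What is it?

-27

Positions follow the repeating pattern AABB; grouping by letter gives 2 tracks.
Stream A is -28, ?, -26, -25, -24, -23, -22, which is arithmetic with common difference +1.
Stream B is 8, 27, 64, 125, 216, 343, which is consecutive cubes n³ from n = 2.
The gap is stream A's term 2; the rule gives -27.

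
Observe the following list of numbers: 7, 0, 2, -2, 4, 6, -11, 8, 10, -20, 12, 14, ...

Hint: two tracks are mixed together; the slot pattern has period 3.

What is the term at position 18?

Reading positions in blocks of 3 reveals the pattern ABB — 2 tracks woven together.
Subsequence A: 7, -2, -11, -20. Arithmetic with common difference −9.
Subsequence B: 0, 2, 4, 6, 8, 10, 12, 14. Linear: a_n = -2 + 2·n.
Position 18 falls in subsequence B as its term 12, giving 22.

22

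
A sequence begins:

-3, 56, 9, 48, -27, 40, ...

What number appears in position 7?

81

Split by position mod 2 into 2 tracks.
Track A: -3, 9, -27. Geometric, ×-3 each step.
Track B: 56, 48, 40. Arithmetic with common difference −8.
The 7th slot belongs to track A; its 4th term is 81.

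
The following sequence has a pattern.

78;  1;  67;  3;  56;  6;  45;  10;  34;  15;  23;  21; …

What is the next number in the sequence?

Odd-indexed and even-indexed terms follow separate rules.
Track A is 78, 67, 56, 45, 34, 23, which is subtracting 11 each time.
Track B is 1, 3, 6, 10, 15, 21, which is triangular numbers n(n+1)/2 for n = 1, 2, ….
Term 13 comes from track A (its 7th entry): 12.

12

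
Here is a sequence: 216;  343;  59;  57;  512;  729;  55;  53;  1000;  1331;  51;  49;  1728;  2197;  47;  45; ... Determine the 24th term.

37

Positions follow the repeating pattern AABB; grouping by letter gives 2 tracks.
Track A is 216, 343, 512, 729, 1000, 1331, 1728, 2197, which is consecutive cubes n³ from n = 6.
Track B is 59, 57, 55, 53, 51, 49, 47, 45, which is subtracting 2 each time.
Position 24 → track B, term 12 = 37.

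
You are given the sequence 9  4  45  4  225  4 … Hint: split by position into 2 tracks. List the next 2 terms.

1125, 4

The terms cycle through 2 interleaved subsequences.
Subsequence A: 9, 45, 225 — geometric with ratio 5.
Subsequence B: 4, 4, 4 — constant 4.
Position 7 falls in subsequence A as its term 4, giving 1125.
Term 8 comes from subsequence B (its 4th entry): 4.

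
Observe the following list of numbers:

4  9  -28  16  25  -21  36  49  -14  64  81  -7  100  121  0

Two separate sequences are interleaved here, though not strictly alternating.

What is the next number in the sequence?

144

Reading positions in blocks of 3 reveals the pattern AAB — 2 tracks woven together.
Track A is 4, 9, 16, 25, 36, 49, 64, 81, 100, 121, which is consecutive squares n² from n = 2.
Track B is -28, -21, -14, -7, 0, which is linear: a_n = -35 + 7·n.
The 16th slot belongs to track A; its 11th term is 144.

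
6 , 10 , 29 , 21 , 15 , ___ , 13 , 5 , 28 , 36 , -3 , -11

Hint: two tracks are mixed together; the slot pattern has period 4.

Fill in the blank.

21

Positions follow the repeating pattern AABB; grouping by letter gives 2 tracks.
Track A: 6, 10, 15, ?, 28, 36 (triangular numbers starting at T_3).
Track B: 29, 21, 13, 5, -3, -11 (subtracting 8 each time).
Track A's pattern makes the blank 21.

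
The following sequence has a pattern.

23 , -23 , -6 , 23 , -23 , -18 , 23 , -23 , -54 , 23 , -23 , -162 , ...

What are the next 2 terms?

Reading positions in blocks of 3 reveals the pattern AAB — 2 tracks woven together.
Track A = 23, -23, 23, -23, 23, -23, 23, -23: oscillating between 23 and -23.
Track B = -6, -18, -54, -162: a geometric progression (common ratio 3).
Term 13 comes from track A (its 9th entry): 23.
Position 14 falls in track A as its term 10, giving -23.

23, -23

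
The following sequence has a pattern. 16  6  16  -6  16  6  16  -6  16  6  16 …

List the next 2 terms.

-6, 16

Odd-indexed and even-indexed terms follow separate rules.
Subsequence A = 16, 16, 16, 16, 16, 16: constant 16.
Subsequence B = 6, -6, 6, -6, 6: oscillating between 6 and -6.
Position 12 falls in subsequence B as its term 6, giving -6.
Position 13 → subsequence A, term 7 = 16.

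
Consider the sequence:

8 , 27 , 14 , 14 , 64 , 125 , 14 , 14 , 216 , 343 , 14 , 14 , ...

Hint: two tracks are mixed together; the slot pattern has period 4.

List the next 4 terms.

512, 729, 14, 14

Positions follow the repeating pattern AABB; grouping by letter gives 2 tracks.
Subsequence A: 8, 27, 64, 125, 216, 343. Perfect cubes starting at 2³.
Subsequence B: 14, 14, 14, 14, 14, 14. The constant sequence 14.
Position 13 falls in subsequence A as its term 7, giving 512.
The 14th slot belongs to subsequence A; its 8th term is 729.
Position 15 falls in subsequence B as its term 7, giving 14.
Position 16 → subsequence B, term 8 = 14.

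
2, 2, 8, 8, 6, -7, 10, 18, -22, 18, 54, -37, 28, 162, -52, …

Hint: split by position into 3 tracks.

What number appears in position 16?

46

Read the sequence 3 terms at a time; column i is its own pattern.
Subsequence A: 2, 8, 10, 18, 28. Fibonacci-style (each term is the sum of the two before it).
Subsequence B: 2, 6, 18, 54, 162. A geometric progression (common ratio 3).
Subsequence C: 8, -7, -22, -37, -52. Arithmetic with common difference −15.
Position 16 → subsequence A, term 6 = 46.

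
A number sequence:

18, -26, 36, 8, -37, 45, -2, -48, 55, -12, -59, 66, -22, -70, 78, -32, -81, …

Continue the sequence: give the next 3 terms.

91, -42, -92

Taking every 3rd term gives 3 separate tracks.
Track A: 18, 8, -2, -12, -22, -32 (arithmetic with common difference −10).
Track B: -26, -37, -48, -59, -70, -81 (linear: a_n = -15 − 11·n).
Track C: 36, 45, 55, 66, 78 (the triangular numbers T_8, T_9, …).
Position 18 falls in track C as its term 6, giving 91.
Position 19 falls in track A as its term 7, giving -42.
Position 20 → track B, term 7 = -92.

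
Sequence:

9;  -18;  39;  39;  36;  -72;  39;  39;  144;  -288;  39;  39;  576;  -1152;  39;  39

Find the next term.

2304

Reading positions in blocks of 4 reveals the pattern AABB — 2 tracks woven together.
Track A: 9, -18, 36, -72, 144, -288, 576, -1152 (multiplying by -2 each time).
Track B: 39, 39, 39, 39, 39, 39, 39, 39 (the constant sequence 39).
Term 17 comes from track A (its 9th entry): 2304.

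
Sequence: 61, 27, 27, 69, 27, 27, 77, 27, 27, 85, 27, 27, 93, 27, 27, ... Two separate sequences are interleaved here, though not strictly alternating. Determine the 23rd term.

27

Positions follow the repeating pattern ABB; grouping by letter gives 2 tracks.
Stream A = 61, 69, 77, 85, 93: adding 8 each time.
Stream B = 27, 27, 27, 27, 27, 27, 27, 27, 27, 27: the constant sequence 27.
Term 23 comes from stream B (its 15th entry): 27.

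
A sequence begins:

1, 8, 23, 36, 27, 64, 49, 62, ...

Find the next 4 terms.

125, 216, 75, 88

Reading positions in blocks of 4 reveals the pattern AABB — 2 tracks woven together.
Stream A: 1, 8, 27, 64 — perfect cubes starting at 1³.
Stream B: 23, 36, 49, 62 — arithmetic with common difference +13.
Position 9 → stream A, term 5 = 125.
Position 10 falls in stream A as its term 6, giving 216.
The 11th slot belongs to stream B; its 5th term is 75.
Position 12 falls in stream B as its term 6, giving 88.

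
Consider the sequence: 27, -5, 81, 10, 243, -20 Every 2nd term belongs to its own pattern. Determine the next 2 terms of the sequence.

The terms cycle through 2 interleaved subsequences.
Subsequence A: 27, 81, 243 (powers 3^3, 3^4, 3^5, …).
Subsequence B: -5, 10, -20 (geometric, ×-2 each step).
Position 7 falls in subsequence A as its term 4, giving 729.
Position 8 → subsequence B, term 4 = 40.

729, 40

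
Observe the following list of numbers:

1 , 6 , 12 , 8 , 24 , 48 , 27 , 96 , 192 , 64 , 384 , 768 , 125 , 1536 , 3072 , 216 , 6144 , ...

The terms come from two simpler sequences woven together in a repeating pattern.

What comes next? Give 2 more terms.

12288, 343

Positions follow the repeating pattern ABB; grouping by letter gives 2 tracks.
Stream A is 1, 8, 27, 64, 125, 216, which is consecutive cubes n³ from n = 1.
Stream B is 6, 12, 24, 48, 96, 192, 384, 768, 1536, 3072, 6144, which is a geometric progression (common ratio 2).
Position 18 falls in stream B as its term 12, giving 12288.
Position 19 → stream A, term 7 = 343.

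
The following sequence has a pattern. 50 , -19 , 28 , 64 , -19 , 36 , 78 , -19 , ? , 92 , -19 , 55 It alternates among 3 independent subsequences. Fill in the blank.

45

Read the sequence 3 terms at a time; column i is its own pattern.
Track A: 50, 64, 78, 92 — linear: a_n = 36 + 14·n.
Track B: -19, -19, -19, -19 — always -19.
Track C: 28, 36, ?, 55 — triangular numbers n(n+1)/2 for n = 7, 8, ….
Filling track C at index 3 by its rule yields 45.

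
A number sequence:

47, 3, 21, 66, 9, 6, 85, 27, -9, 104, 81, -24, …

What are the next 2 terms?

123, 243

Taking every 3rd term gives 3 separate tracks.
Subsequence A: 47, 66, 85, 104 (arithmetic with common difference +19).
Subsequence B: 3, 9, 27, 81 (powers of 3).
Subsequence C: 21, 6, -9, -24 (linear: a_n = 36 − 15·n).
The 13th slot belongs to subsequence A; its 5th term is 123.
Position 14 falls in subsequence B as its term 5, giving 243.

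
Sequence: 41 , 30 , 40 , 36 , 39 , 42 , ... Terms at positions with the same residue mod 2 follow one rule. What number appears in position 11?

Odd-indexed and even-indexed terms follow separate rules.
Track A is 41, 40, 39, which is arithmetic with common difference −1.
Track B is 30, 36, 42, which is arithmetic with common difference +6.
The 11th slot belongs to track A; its 6th term is 36.

36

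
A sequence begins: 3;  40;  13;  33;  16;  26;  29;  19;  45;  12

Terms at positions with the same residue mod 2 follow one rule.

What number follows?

Taking every 2nd term gives 2 separate tracks.
Track A: 3, 13, 16, 29, 45. Fibonacci-style (each term is the sum of the two before it).
Track B: 40, 33, 26, 19, 12. Subtracting 7 each time.
Term 11 comes from track A (its 6th entry): 74.

74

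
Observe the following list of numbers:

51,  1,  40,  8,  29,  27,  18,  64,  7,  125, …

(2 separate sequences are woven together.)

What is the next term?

-4

The terms cycle through 2 interleaved subsequences.
Subsequence A: 51, 40, 29, 18, 7. Subtracting 11 each time.
Subsequence B: 1, 8, 27, 64, 125. Perfect cubes starting at 1³.
Position 11 falls in subsequence A as its term 6, giving -4.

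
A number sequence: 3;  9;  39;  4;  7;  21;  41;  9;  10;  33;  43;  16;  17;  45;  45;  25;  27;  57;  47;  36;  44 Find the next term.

Split by position mod 4 into 4 tracks.
Track A is 3, 7, 10, 17, 27, 44, which is a Fibonacci-like recurrence a_n = a_{n-1} + a_{n-2}.
Track B is 9, 21, 33, 45, 57, which is adding 12 each time.
Track C is 39, 41, 43, 45, 47, which is arithmetic with common difference +2.
Track D is 4, 9, 16, 25, 36, which is perfect squares starting at 2².
The 22nd slot belongs to track B; its 6th term is 69.

69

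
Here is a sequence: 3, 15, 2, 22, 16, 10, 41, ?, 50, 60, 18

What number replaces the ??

17

Split by position mod 3: positions 1, 4, 7, … form one track, and each other residue class forms its own.
Track A: 3, 22, 41, 60 — arithmetic, step +19.
Track B: 15, 16, ?, 18 — adding 1 each time.
Track C: 2, 10, 50 — geometric with ratio 5.
Filling track B at index 3 by its rule yields 17.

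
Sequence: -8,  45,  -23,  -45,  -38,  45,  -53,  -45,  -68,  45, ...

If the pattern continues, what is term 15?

-113

Odd-indexed and even-indexed terms follow separate rules.
Subsequence A is -8, -23, -38, -53, -68, which is subtracting 15 each time.
Subsequence B is 45, -45, 45, -45, 45, which is oscillating between 45 and -45.
Position 15 → subsequence A, term 8 = -113.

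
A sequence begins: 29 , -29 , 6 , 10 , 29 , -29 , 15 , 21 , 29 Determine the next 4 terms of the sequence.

-29, 28, 36, 29

Positions follow the repeating pattern AABB; grouping by letter gives 2 tracks.
Stream A: 29, -29, 29, -29, 29 (the oscillation 29·(−1)^(n+1)).
Stream B: 6, 10, 15, 21 (triangular numbers n(n+1)/2 for n = 3, 4, …).
The 10th slot belongs to stream A; its 6th term is -29.
Position 11 falls in stream B as its term 5, giving 28.
Position 12 → stream B, term 6 = 36.
Term 13 comes from stream A (its 7th entry): 29.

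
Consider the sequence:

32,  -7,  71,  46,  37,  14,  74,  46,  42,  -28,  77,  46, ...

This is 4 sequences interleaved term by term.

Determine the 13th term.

47

Read the sequence 4 terms at a time; column i is its own pattern.
Stream A: 32, 37, 42 (linear: a_n = 27 + 5·n).
Stream B: -7, 14, -28 (multiplying by -2 each time).
Stream C: 71, 74, 77 (arithmetic, step +3).
Stream D: 46, 46, 46 (always 46).
Position 13 → stream A, term 4 = 47.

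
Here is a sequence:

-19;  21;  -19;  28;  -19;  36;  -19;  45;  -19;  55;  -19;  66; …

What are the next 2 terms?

Positions 1, 3, 5, … form one subsequence and positions 2, 4, 6, … form another.
Subsequence A: -19, -19, -19, -19, -19, -19. Constant -19.
Subsequence B: 21, 28, 36, 45, 55, 66. The triangular numbers T_6, T_7, ….
Term 13 comes from subsequence A (its 7th entry): -19.
The 14th slot belongs to subsequence B; its 7th term is 78.

-19, 78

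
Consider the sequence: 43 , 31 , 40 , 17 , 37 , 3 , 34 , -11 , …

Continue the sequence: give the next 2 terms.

31, -25

Split by position mod 2 into 2 tracks.
Stream A: 43, 40, 37, 34 (linear: a_n = 46 − 3·n).
Stream B: 31, 17, 3, -11 (arithmetic with common difference −14).
Position 9 falls in stream A as its term 5, giving 31.
Term 10 comes from stream B (its 5th entry): -25.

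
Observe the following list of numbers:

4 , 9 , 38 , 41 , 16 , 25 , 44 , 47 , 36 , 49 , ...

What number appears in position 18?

Reading positions in blocks of 4 reveals the pattern AABB — 2 tracks woven together.
Subsequence A = 4, 9, 16, 25, 36, 49: consecutive squares n² from n = 2.
Subsequence B = 38, 41, 44, 47: linear: a_n = 35 + 3·n.
Term 18 comes from subsequence A (its 10th entry): 121.

121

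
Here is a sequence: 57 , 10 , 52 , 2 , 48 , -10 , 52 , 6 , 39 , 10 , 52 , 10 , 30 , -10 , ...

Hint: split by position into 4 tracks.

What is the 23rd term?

52

Split by position mod 4 into 4 tracks.
Track A: 57, 48, 39, 30. Subtracting 9 each time.
Track B: 10, -10, 10, -10. Alternating ±10.
Track C: 52, 52, 52. Constant 52.
Track D: 2, 6, 10. Linear: a_n = -2 + 4·n.
Position 23 → track C, term 6 = 52.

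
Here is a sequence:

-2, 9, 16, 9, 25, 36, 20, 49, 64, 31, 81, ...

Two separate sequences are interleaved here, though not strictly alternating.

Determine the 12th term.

100

Reading positions in blocks of 3 reveals the pattern ABB — 2 tracks woven together.
Subsequence A: -2, 9, 20, 31 (arithmetic, step +11).
Subsequence B: 9, 16, 25, 36, 49, 64, 81 (consecutive squares n² from n = 3).
The 12th slot belongs to subsequence B; its 8th term is 100.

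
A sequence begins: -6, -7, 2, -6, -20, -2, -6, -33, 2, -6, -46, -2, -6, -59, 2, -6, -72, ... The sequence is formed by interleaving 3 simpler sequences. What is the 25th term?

-6

Taking every 3rd term gives 3 separate tracks.
Stream A: -6, -6, -6, -6, -6, -6 (the constant sequence -6).
Stream B: -7, -20, -33, -46, -59, -72 (subtracting 13 each time).
Stream C: 2, -2, 2, -2, 2 (oscillating between 2 and -2).
The 25th slot belongs to stream A; its 9th term is -6.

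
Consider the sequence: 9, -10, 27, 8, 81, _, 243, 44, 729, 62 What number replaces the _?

Taking every 2nd term gives 2 separate tracks.
Subsequence A is 9, 27, 81, 243, 729, which is successive powers of 3.
Subsequence B is -10, 8, ?, 44, 62, which is adding 18 each time.
Subsequence B's pattern makes the blank 26.

26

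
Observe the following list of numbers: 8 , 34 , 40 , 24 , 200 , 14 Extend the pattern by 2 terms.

1000, 4

Split by position mod 2 into 2 tracks.
Subsequence A: 8, 40, 200 (multiplying by 5 each time).
Subsequence B: 34, 24, 14 (arithmetic with common difference −10).
Position 7 → subsequence A, term 4 = 1000.
Position 8 → subsequence B, term 4 = 4.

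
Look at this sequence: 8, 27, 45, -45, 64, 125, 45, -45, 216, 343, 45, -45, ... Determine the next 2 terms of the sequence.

Reading positions in blocks of 4 reveals the pattern AABB — 2 tracks woven together.
Track A is 8, 27, 64, 125, 216, 343, which is the cubes 2³, 3³, 4³, ….
Track B is 45, -45, 45, -45, 45, -45, which is the oscillation 45·(−1)^(n+1).
Term 13 comes from track A (its 7th entry): 512.
Position 14 falls in track A as its term 8, giving 729.

512, 729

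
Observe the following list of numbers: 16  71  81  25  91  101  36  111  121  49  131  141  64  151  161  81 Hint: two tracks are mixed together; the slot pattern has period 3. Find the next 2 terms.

171, 181

The slot pattern repeats as ABB (period 3), so there are 2 interleaved tracks.
Stream A = 16, 25, 36, 49, 64, 81: the squares 4², 5², 6², ….
Stream B = 71, 81, 91, 101, 111, 121, 131, 141, 151, 161: linear: a_n = 61 + 10·n.
Term 17 comes from stream B (its 11th entry): 171.
Position 18 → stream B, term 12 = 181.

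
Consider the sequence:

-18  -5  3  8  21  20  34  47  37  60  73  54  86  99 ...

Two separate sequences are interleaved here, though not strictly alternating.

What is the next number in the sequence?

Positions follow the repeating pattern AAB; grouping by letter gives 2 tracks.
Subsequence A: -18, -5, 8, 21, 34, 47, 60, 73, 86, 99. Linear: a_n = -31 + 13·n.
Subsequence B: 3, 20, 37, 54. Arithmetic with common difference +17.
Position 15 falls in subsequence B as its term 5, giving 71.

71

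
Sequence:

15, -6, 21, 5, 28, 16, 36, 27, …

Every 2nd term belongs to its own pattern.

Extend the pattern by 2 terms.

Split by position mod 2 into 2 tracks.
Stream A = 15, 21, 28, 36: triangular numbers n(n+1)/2 for n = 5, 6, ….
Stream B = -6, 5, 16, 27: linear: a_n = -17 + 11·n.
Position 9 falls in stream A as its term 5, giving 45.
Term 10 comes from stream B (its 5th entry): 38.

45, 38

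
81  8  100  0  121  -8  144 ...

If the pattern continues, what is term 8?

-16

Positions 1, 3, 5, … form one subsequence and positions 2, 4, 6, … form another.
Stream A: 81, 100, 121, 144 — the squares 9², 10², 11², ….
Stream B: 8, 0, -8 — arithmetic with common difference −8.
The 8th slot belongs to stream B; its 4th term is -16.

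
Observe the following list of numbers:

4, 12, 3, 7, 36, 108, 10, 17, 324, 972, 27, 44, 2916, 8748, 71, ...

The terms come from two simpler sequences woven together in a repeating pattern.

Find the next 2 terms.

115, 26244

Positions follow the repeating pattern AABB; grouping by letter gives 2 tracks.
Stream A = 4, 12, 36, 108, 324, 972, 2916, 8748: a geometric progression (common ratio 3).
Stream B = 3, 7, 10, 17, 27, 44, 71: Fibonacci-style (each term is the sum of the two before it).
Position 16 → stream B, term 8 = 115.
Position 17 falls in stream A as its term 9, giving 26244.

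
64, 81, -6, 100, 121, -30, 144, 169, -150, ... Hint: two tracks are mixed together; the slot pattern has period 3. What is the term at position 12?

-750

The slot pattern repeats as AAB (period 3), so there are 2 interleaved tracks.
Subsequence A = 64, 81, 100, 121, 144, 169: perfect squares starting at 8².
Subsequence B = -6, -30, -150: a geometric progression (common ratio 5).
Position 12 falls in subsequence B as its term 4, giving -750.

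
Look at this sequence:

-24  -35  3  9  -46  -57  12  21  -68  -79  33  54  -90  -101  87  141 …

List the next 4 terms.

Reading positions in blocks of 4 reveals the pattern AABB — 2 tracks woven together.
Stream A: -24, -35, -46, -57, -68, -79, -90, -101 — arithmetic with common difference −11.
Stream B: 3, 9, 12, 21, 33, 54, 87, 141 — each term equals the sum of the previous two.
The 17th slot belongs to stream A; its 9th term is -112.
The 18th slot belongs to stream A; its 10th term is -123.
The 19th slot belongs to stream B; its 9th term is 228.
Term 20 comes from stream B (its 10th entry): 369.

-112, -123, 228, 369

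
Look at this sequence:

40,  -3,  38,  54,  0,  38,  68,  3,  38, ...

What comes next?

82

The terms cycle through 3 interleaved subsequences.
Track A: 40, 54, 68. Arithmetic with common difference +14.
Track B: -3, 0, 3. Arithmetic with common difference +3.
Track C: 38, 38, 38. Always 38.
Position 10 falls in track A as its term 4, giving 82.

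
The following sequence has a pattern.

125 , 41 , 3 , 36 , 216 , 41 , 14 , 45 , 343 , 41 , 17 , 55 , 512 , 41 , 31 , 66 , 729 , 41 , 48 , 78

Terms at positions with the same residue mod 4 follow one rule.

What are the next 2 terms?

Taking every 4th term gives 4 separate tracks.
Subsequence A: 125, 216, 343, 512, 729 — consecutive cubes n³ from n = 5.
Subsequence B: 41, 41, 41, 41, 41 — the constant sequence 41.
Subsequence C: 3, 14, 17, 31, 48 — Fibonacci-style (each term is the sum of the two before it).
Subsequence D: 36, 45, 55, 66, 78 — triangular numbers starting at T_8.
Position 21 → subsequence A, term 6 = 1000.
Position 22 falls in subsequence B as its term 6, giving 41.

1000, 41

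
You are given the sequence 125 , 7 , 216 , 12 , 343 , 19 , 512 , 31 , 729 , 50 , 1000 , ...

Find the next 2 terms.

Positions 1, 3, 5, … form one subsequence and positions 2, 4, 6, … form another.
Track A: 125, 216, 343, 512, 729, 1000. The cubes 5³, 6³, 7³, ….
Track B: 7, 12, 19, 31, 50. Each term equals the sum of the previous two.
The 12th slot belongs to track B; its 6th term is 81.
Term 13 comes from track A (its 7th entry): 1331.

81, 1331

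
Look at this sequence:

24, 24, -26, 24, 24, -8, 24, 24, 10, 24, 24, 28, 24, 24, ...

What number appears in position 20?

24

Reading positions in blocks of 3 reveals the pattern AAB — 2 tracks woven together.
Stream A: 24, 24, 24, 24, 24, 24, 24, 24, 24, 24. Constant 24.
Stream B: -26, -8, 10, 28. Linear: a_n = -44 + 18·n.
Position 20 → stream A, term 14 = 24.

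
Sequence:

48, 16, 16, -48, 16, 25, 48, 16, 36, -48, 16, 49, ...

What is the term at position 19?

48

Taking every 3rd term gives 3 separate tracks.
Subsequence A: 48, -48, 48, -48 (alternating ±48).
Subsequence B: 16, 16, 16, 16 (the constant sequence 16).
Subsequence C: 16, 25, 36, 49 (the squares 4², 5², 6², …).
Term 19 comes from subsequence A (its 7th entry): 48.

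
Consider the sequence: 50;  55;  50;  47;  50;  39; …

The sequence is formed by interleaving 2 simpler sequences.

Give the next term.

50

Positions 1, 3, 5, … form one subsequence and positions 2, 4, 6, … form another.
Track A is 50, 50, 50, which is constant 50.
Track B is 55, 47, 39, which is subtracting 8 each time.
Position 7 → track A, term 4 = 50.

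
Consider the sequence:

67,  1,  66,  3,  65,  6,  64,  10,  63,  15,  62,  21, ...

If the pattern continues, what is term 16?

36

Odd-indexed and even-indexed terms follow separate rules.
Stream A: 67, 66, 65, 64, 63, 62. Linear: a_n = 68 − n.
Stream B: 1, 3, 6, 10, 15, 21. Triangular numbers n(n+1)/2 for n = 1, 2, ….
Term 16 comes from stream B (its 8th entry): 36.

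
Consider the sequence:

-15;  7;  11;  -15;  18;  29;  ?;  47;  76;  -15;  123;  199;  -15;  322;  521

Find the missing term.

The slot pattern repeats as ABB (period 3), so there are 2 interleaved tracks.
Stream A = -15, -15, ?, -15, -15: constant -15.
Stream B = 7, 11, 18, 29, 47, 76, 123, 199, 322, 521: Fibonacci-style (each term is the sum of the two before it).
Filling stream A at index 3 by its rule yields -15.

-15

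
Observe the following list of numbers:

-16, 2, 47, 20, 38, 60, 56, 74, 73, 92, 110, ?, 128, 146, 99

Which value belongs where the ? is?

86

Positions follow the repeating pattern AAB; grouping by letter gives 2 tracks.
Track A: -16, 2, 20, 38, 56, 74, 92, 110, 128, 146 — arithmetic with common difference +18.
Track B: 47, 60, 73, ?, 99 — arithmetic, step +13.
Track B's pattern makes the blank 86.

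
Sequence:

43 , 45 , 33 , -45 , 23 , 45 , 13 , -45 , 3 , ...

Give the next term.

Odd-indexed and even-indexed terms follow separate rules.
Track A = 43, 33, 23, 13, 3: arithmetic with common difference −10.
Track B = 45, -45, 45, -45: oscillating between 45 and -45.
Position 10 → track B, term 5 = 45.

45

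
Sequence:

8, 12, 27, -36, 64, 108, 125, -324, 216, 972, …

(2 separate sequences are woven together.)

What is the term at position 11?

The terms cycle through 2 interleaved subsequences.
Subsequence A = 8, 27, 64, 125, 216: consecutive cubes n³ from n = 2.
Subsequence B = 12, -36, 108, -324, 972: geometric, ×-3 each step.
Position 11 → subsequence A, term 6 = 343.

343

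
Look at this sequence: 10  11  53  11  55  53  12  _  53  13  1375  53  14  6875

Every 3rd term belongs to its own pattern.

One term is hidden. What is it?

Taking every 3rd term gives 3 separate tracks.
Stream A: 10, 11, 12, 13, 14. Arithmetic, step +1.
Stream B: 11, 55, ?, 1375, 6875. Multiplying by 5 each time.
Stream C: 53, 53, 53, 53. The constant sequence 53.
Filling stream B at index 3 by its rule yields 275.

275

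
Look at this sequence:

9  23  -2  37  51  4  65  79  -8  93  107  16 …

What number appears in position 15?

The slot pattern repeats as AAB (period 3), so there are 2 interleaved tracks.
Track A = 9, 23, 37, 51, 65, 79, 93, 107: adding 14 each time.
Track B = -2, 4, -8, 16: geometric with ratio -2.
Position 15 → track B, term 5 = -32.

-32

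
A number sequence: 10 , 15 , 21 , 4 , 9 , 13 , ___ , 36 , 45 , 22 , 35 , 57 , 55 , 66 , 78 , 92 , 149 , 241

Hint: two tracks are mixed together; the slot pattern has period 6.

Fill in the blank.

28

The slot pattern repeats as AAABBB (period 6), so there are 2 interleaved tracks.
Track A: 10, 15, 21, ?, 36, 45, 55, 66, 78 (triangular numbers n(n+1)/2 for n = 4, 5, …).
Track B: 4, 9, 13, 22, 35, 57, 92, 149, 241 (a Fibonacci-like recurrence a_n = a_{n-1} + a_{n-2}).
Filling track A at index 4 by its rule yields 28.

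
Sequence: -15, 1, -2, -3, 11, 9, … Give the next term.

24

The terms cycle through 2 interleaved subsequences.
Track A: -15, -2, 11 — arithmetic with common difference +13.
Track B: 1, -3, 9 — multiplying by -3 each time.
Term 7 comes from track A (its 4th entry): 24.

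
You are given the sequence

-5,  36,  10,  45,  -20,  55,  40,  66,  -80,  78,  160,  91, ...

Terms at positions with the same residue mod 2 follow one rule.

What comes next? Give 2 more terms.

-320, 105

Positions 1, 3, 5, … form one subsequence and positions 2, 4, 6, … form another.
Stream A = -5, 10, -20, 40, -80, 160: geometric with ratio -2.
Stream B = 36, 45, 55, 66, 78, 91: the triangular numbers T_8, T_9, ….
Term 13 comes from stream A (its 7th entry): -320.
Position 14 → stream B, term 7 = 105.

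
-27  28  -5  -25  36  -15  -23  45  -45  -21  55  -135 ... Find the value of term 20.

Split by position mod 3 into 3 tracks.
Track A: -27, -25, -23, -21. Linear: a_n = -29 + 2·n.
Track B: 28, 36, 45, 55. Triangular numbers n(n+1)/2 for n = 7, 8, ….
Track C: -5, -15, -45, -135. Multiplying by 3 each time.
Position 20 → track B, term 7 = 91.

91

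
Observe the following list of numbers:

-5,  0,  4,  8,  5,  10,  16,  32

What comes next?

15

The slot pattern repeats as AABB (period 4), so there are 2 interleaved tracks.
Track A = -5, 0, 5, 10: adding 5 each time.
Track B = 4, 8, 16, 32: a geometric progression (common ratio 2).
Term 9 comes from track A (its 5th entry): 15.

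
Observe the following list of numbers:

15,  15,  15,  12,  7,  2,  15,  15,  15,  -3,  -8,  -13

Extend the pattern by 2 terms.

Positions follow the repeating pattern AAABBB; grouping by letter gives 2 tracks.
Track A: 15, 15, 15, 15, 15, 15. The constant sequence 15.
Track B: 12, 7, 2, -3, -8, -13. Arithmetic, step −5.
Position 13 → track A, term 7 = 15.
The 14th slot belongs to track A; its 8th term is 15.

15, 15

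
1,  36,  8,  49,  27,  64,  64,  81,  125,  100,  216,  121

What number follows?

The terms cycle through 2 interleaved subsequences.
Track A = 1, 8, 27, 64, 125, 216: consecutive cubes n³ from n = 1.
Track B = 36, 49, 64, 81, 100, 121: perfect squares starting at 6².
Position 13 falls in track A as its term 7, giving 343.

343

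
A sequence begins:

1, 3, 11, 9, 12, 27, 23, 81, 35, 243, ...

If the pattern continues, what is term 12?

The terms cycle through 2 interleaved subsequences.
Subsequence A = 1, 11, 12, 23, 35: a Fibonacci-like recurrence a_n = a_{n-1} + a_{n-2}.
Subsequence B = 3, 9, 27, 81, 243: powers 3^1, 3^2, 3^3, ….
The 12th slot belongs to subsequence B; its 6th term is 729.

729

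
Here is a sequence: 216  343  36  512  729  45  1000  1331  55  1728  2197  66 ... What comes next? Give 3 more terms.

Positions follow the repeating pattern AAB; grouping by letter gives 2 tracks.
Track A: 216, 343, 512, 729, 1000, 1331, 1728, 2197 (consecutive cubes n³ from n = 6).
Track B: 36, 45, 55, 66 (triangular numbers starting at T_8).
Position 13 falls in track A as its term 9, giving 2744.
Position 14 falls in track A as its term 10, giving 3375.
Term 15 comes from track B (its 5th entry): 78.

2744, 3375, 78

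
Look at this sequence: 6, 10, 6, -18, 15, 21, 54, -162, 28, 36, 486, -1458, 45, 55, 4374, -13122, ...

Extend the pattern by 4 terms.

Positions follow the repeating pattern AABB; grouping by letter gives 2 tracks.
Track A is 6, 10, 15, 21, 28, 36, 45, 55, which is triangular numbers starting at T_3.
Track B is 6, -18, 54, -162, 486, -1458, 4374, -13122, which is a geometric progression (common ratio -3).
Position 17 → track A, term 9 = 66.
Position 18 → track A, term 10 = 78.
Position 19 falls in track B as its term 9, giving 39366.
Position 20 falls in track B as its term 10, giving -118098.

66, 78, 39366, -118098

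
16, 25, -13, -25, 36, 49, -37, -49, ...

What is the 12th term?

-73

Reading positions in blocks of 4 reveals the pattern AABB — 2 tracks woven together.
Stream A is 16, 25, 36, 49, which is perfect squares starting at 4².
Stream B is -13, -25, -37, -49, which is arithmetic, step −12.
Term 12 comes from stream B (its 6th entry): -73.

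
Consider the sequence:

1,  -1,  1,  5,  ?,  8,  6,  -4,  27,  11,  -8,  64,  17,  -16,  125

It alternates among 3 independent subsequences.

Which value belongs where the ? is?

Split by position mod 3: positions 1, 4, 7, … form one track, and each other residue class forms its own.
Track A: 1, 5, 6, 11, 17 (each term equals the sum of the previous two).
Track B: -1, ?, -4, -8, -16 (geometric, ×2 each step).
Track C: 1, 8, 27, 64, 125 (the cubes 1³, 2³, 3³, …).
So the missing entry in track B is -2.

-2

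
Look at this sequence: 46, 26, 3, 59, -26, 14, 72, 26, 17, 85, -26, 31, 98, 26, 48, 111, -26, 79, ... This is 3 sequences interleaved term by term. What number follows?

Taking every 3rd term gives 3 separate tracks.
Track A is 46, 59, 72, 85, 98, 111, which is arithmetic with common difference +13.
Track B is 26, -26, 26, -26, 26, -26, which is alternating ±26.
Track C is 3, 14, 17, 31, 48, 79, which is Fibonacci-style (each term is the sum of the two before it).
Position 19 → track A, term 7 = 124.

124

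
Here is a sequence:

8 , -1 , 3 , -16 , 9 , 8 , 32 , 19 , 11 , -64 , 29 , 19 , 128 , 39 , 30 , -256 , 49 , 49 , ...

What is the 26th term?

The terms cycle through 3 interleaved subsequences.
Track A: 8, -16, 32, -64, 128, -256. A geometric progression (common ratio -2).
Track B: -1, 9, 19, 29, 39, 49. Linear: a_n = -11 + 10·n.
Track C: 3, 8, 11, 19, 30, 49. Each term equals the sum of the previous two.
Position 26 falls in track B as its term 9, giving 79.

79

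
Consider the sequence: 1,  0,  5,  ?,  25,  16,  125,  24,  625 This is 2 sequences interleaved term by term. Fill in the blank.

8

Positions 1, 3, 5, … form one subsequence and positions 2, 4, 6, … form another.
Stream A: 1, 5, 25, 125, 625. Successive powers of 5.
Stream B: 0, ?, 16, 24. Adding 8 each time.
Stream B's pattern makes the blank 8.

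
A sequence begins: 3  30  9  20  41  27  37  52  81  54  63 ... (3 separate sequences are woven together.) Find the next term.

Split by position mod 3 into 3 tracks.
Subsequence A: 3, 20, 37, 54. Arithmetic with common difference +17.
Subsequence B: 30, 41, 52, 63. Arithmetic with common difference +11.
Subsequence C: 9, 27, 81. Powers 3^2, 3^3, 3^4, ….
Position 12 → subsequence C, term 4 = 243.

243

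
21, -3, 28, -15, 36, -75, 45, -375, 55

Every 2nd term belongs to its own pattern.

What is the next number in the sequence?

-1875

Taking every 2nd term gives 2 separate tracks.
Stream A: 21, 28, 36, 45, 55 (triangular numbers starting at T_6).
Stream B: -3, -15, -75, -375 (geometric, ×5 each step).
Position 10 falls in stream B as its term 5, giving -1875.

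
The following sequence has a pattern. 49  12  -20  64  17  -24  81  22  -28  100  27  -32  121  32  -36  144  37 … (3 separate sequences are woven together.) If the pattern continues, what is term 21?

Split by position mod 3 into 3 tracks.
Track A: 49, 64, 81, 100, 121, 144 — perfect squares starting at 7².
Track B: 12, 17, 22, 27, 32, 37 — arithmetic with common difference +5.
Track C: -20, -24, -28, -32, -36 — arithmetic with common difference −4.
Position 21 falls in track C as its term 7, giving -44.

-44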